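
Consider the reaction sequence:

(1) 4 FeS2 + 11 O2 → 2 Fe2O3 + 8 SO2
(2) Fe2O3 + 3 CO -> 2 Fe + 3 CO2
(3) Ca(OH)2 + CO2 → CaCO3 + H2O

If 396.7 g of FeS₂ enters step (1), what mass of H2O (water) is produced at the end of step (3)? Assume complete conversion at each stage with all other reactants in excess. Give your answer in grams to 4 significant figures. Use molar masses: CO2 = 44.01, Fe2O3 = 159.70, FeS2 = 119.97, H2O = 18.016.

89.36 g

n(FeS2) = 396.7 / 119.97 = 3.3067 mol.
Reaction (1): FeS2→Fe2O3 ratio 4:2 ⇒ n(Fe2O3) = 1.6533 mol.
Reaction (2): Fe2O3→CO2 ratio 1:3 ⇒ n(CO2) = 4.9600 mol.
Reaction (3): CO2→H2O ratio 1:1 ⇒ n(H2O) = 4.9600 mol.
Mass of H2O = 4.9600 × 18.016 = 89.359 g.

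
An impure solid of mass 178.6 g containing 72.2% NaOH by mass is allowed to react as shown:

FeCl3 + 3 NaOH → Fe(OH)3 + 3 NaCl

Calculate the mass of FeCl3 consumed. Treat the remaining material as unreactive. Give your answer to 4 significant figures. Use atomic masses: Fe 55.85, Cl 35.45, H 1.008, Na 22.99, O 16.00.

174.3 g

Mass of pure NaOH = 178.6 g × 0.722 = 128.95 g.
M(NaOH) = 22.99 + 16.00 + 1.008 = 39.998 g/mol.
M(FeCl3) = 55.85 + 3(35.45) = 162.20 g/mol.
n(NaOH) = 128.95 g / 39.998 g/mol = 3.2239 mol.
From the equation the NaOH:FeCl3 mole ratio is 3:1, so n(FeCl3) = 3.2239 × 1/3 = 1.0746 mol.
Mass of FeCl3 = 1.0746 mol × 162.20 g/mol = 174.31 g.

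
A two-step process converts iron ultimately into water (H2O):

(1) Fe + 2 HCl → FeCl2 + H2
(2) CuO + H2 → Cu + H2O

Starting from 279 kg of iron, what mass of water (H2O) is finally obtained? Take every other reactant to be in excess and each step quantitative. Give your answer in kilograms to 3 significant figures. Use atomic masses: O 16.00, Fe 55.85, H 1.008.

90.0 kg

M(Fe) = 55.85 g/mol.
M(H2O) = 2(1.008) + 16.00 = 18.016 g/mol.
279 kg = 279000 g.
n(Fe) = 279000 / 55.85 = 4996 mol.
Step 1 gives a 1:1 ratio of Fe to H2, so n(H2) = 4996 mol.
In step 2 the H2:H2O ratio is 1:1, so n(H2O) = 4996 mol.
Mass of H2O = 4996 × 18.016 = 90000 g = 90.0 kg.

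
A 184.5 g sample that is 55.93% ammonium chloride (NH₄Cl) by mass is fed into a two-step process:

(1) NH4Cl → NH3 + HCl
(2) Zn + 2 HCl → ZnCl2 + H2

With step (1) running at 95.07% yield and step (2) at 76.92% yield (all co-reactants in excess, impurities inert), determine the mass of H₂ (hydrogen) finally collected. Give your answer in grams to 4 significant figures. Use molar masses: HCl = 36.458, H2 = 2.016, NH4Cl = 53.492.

1.422 g

Pure NH4Cl = 184.5 × 0.5593 = 103.19 g.
n(NH4Cl) = 103.19 / 53.492 = 1.9291 mol.
Step 1 (NH4Cl:HCl = 1:1): theoretical n(HCl) = 1.9291 mol; at 95.07% yield, n(HCl) = 1.8340 mol.
Step 2 (HCl:H2 = 2:1): theoretical n(H2) = 0.91699 mol, so theoretical mass = 0.91699 × 2.016 = 1.8487 g.
At 76.92% yield, actual mass of H2 = 1.8487 × 0.7692 = 1.4220 g.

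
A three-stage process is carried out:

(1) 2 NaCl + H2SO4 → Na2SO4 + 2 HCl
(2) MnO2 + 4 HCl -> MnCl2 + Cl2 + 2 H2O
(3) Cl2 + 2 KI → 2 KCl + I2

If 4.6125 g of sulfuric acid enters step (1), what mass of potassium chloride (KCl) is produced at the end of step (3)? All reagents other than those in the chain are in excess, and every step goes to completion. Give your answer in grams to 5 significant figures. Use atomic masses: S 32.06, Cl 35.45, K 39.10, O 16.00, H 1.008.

M(H2SO4) = 2(1.008) + 32.06 + 4(16.00) = 98.076 g/mol.
M(KCl) = 39.10 + 35.45 = 74.55 g/mol.
n(H2SO4) = 4.6125 / 98.076 = 0.0470299 mol.
Reaction (1): H2SO4→HCl ratio 1:2 ⇒ n(HCl) = 0.0940597 mol.
Reaction (2): HCl→Cl2 ratio 4:1 ⇒ n(Cl2) = 0.0235149 mol.
Reaction (3): Cl2→KCl ratio 1:2 ⇒ n(KCl) = 0.0470299 mol.
Mass of KCl = 0.0470299 × 74.55 = 3.50608 g.

3.5061 g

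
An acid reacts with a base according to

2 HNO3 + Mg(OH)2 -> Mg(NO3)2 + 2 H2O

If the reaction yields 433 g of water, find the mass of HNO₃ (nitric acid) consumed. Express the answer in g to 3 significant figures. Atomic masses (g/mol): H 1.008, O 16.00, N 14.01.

M(H2O) = 2(1.008) + 16.00 = 18.016 g/mol.
M(HNO3) = 1.008 + 14.01 + 3(16.00) = 63.018 g/mol.
n(H2O) = 433.0 g / 18.016 g/mol = 24.03 mol.
From the equation the H2O:HNO3 mole ratio is 2:2, so n(HNO3) = 24.03 × 2/2 = 24.03 mol.
Mass of HNO3 = 24.03 mol × 63.018 g/mol = 1515 g.

1510 g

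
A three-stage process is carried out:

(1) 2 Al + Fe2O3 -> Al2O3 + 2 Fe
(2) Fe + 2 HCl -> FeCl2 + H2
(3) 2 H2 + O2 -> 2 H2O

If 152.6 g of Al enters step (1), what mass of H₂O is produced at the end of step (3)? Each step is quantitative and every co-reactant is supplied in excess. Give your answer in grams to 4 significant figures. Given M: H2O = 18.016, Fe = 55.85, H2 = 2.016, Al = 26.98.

101.9 g

n(Al) = 152.6 / 26.98 = 5.6560 mol.
Reaction (1): Al→Fe ratio 2:2 ⇒ n(Fe) = 5.6560 mol.
Reaction (2): Fe→H2 ratio 1:1 ⇒ n(H2) = 5.6560 mol.
Reaction (3): H2→H2O ratio 2:2 ⇒ n(H2O) = 5.6560 mol.
Mass of H2O = 5.6560 × 18.016 = 101.90 g.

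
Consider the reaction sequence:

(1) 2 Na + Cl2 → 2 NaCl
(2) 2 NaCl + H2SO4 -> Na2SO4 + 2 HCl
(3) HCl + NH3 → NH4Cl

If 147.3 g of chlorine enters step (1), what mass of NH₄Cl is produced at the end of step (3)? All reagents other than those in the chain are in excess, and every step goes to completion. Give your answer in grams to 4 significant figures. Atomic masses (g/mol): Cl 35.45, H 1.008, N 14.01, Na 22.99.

222.3 g

M(Cl2) = 2(35.45) = 70.90 g/mol.
M(NH4Cl) = 14.01 + 4(1.008) + 35.45 = 53.492 g/mol.
n(Cl2) = 147.3 / 70.90 = 2.0776 mol.
Reaction (1): Cl2→NaCl ratio 1:2 ⇒ n(NaCl) = 4.1551 mol.
Reaction (2): NaCl→HCl ratio 2:2 ⇒ n(HCl) = 4.1551 mol.
Reaction (3): HCl→NH4Cl ratio 1:1 ⇒ n(NH4Cl) = 4.1551 mol.
Mass of NH4Cl = 4.1551 × 53.492 = 222.27 g.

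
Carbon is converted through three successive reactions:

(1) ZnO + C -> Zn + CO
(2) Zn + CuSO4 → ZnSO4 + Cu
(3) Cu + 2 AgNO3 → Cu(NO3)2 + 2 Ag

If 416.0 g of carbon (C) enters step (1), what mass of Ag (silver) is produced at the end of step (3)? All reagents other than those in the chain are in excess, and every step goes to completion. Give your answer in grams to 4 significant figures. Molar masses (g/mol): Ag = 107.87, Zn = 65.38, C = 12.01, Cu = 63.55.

n(C) = 416.0 / 12.01 = 34.638 mol.
Reaction (1): C→Zn ratio 1:1 ⇒ n(Zn) = 34.638 mol.
Reaction (2): Zn→Cu ratio 1:1 ⇒ n(Cu) = 34.638 mol.
Reaction (3): Cu→Ag ratio 1:2 ⇒ n(Ag) = 69.276 mol.
Mass of Ag = 69.276 × 107.87 = 7472.8 g.

7473 g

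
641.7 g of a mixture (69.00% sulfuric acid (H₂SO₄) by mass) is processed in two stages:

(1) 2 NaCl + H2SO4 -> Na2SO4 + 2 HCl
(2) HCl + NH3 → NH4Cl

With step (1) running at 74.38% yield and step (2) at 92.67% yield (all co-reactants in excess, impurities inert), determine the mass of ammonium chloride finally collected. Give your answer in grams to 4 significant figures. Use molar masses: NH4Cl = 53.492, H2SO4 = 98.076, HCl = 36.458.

332.9 g

Pure H2SO4 = 641.7 × 0.6900 = 442.77 g.
n(H2SO4) = 442.77 / 98.076 = 4.5146 mol.
Step 1 (H2SO4:HCl = 1:2): theoretical n(HCl) = 9.0292 mol; at 74.38% yield, n(HCl) = 6.7159 mol.
Step 2 (HCl:NH4Cl = 1:1): theoretical n(NH4Cl) = 6.7159 mol, so theoretical mass = 6.7159 × 53.492 = 359.25 g.
At 92.67% yield, actual mass of NH4Cl = 359.25 × 0.9267 = 332.91 g.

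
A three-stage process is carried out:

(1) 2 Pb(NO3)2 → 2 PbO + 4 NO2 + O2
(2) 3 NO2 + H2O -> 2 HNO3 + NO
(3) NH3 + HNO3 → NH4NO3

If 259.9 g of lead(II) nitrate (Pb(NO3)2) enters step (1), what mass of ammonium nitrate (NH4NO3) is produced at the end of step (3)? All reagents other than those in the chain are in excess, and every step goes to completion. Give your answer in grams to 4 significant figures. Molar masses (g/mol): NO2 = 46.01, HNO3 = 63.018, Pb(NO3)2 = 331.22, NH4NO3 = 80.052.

83.75 g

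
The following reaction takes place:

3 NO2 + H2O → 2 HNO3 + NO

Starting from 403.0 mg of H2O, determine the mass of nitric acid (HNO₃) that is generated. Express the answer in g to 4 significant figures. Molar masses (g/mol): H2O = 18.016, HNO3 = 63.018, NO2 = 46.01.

2.819 g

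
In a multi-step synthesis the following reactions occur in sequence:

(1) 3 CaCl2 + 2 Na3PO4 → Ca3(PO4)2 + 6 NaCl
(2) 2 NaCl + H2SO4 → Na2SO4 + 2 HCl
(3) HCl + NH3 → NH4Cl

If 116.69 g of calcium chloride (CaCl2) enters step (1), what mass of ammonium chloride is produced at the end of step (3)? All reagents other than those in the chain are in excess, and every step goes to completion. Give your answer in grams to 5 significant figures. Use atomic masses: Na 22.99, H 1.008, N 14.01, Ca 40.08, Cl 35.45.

112.49 g

M(CaCl2) = 40.08 + 2(35.45) = 110.98 g/mol.
M(NH4Cl) = 14.01 + 4(1.008) + 35.45 = 53.492 g/mol.
n(CaCl2) = 116.69 / 110.98 = 1.05145 mol.
Reaction (1): CaCl2→NaCl ratio 3:6 ⇒ n(NaCl) = 2.10290 mol.
Reaction (2): NaCl→HCl ratio 2:2 ⇒ n(HCl) = 2.10290 mol.
Reaction (3): HCl→NH4Cl ratio 1:1 ⇒ n(NH4Cl) = 2.10290 mol.
Mass of NH4Cl = 2.10290 × 53.492 = 112.488 g.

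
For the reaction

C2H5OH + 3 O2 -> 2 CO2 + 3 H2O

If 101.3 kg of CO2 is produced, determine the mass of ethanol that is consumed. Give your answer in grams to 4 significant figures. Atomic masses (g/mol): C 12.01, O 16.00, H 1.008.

53020 g

M(CO2) = 12.01 + 2(16.00) = 44.01 g/mol.
M(C2H5OH) = 2(12.01) + 6(1.008) + 16.00 = 46.068 g/mol.
Convert: 101.3 kg = 101300 g.
n(CO2) = 101300 g / 44.01 g/mol = 2301.7 mol.
From the equation the CO2:C2H5OH mole ratio is 2:1, so n(C2H5OH) = 2301.7 × 1/2 = 1150.9 mol.
Mass of C2H5OH = 1150.9 mol × 46.068 g/mol = 53019 g.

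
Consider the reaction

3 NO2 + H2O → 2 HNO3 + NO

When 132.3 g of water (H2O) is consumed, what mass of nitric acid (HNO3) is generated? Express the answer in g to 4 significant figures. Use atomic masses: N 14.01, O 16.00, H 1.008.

925.5 g

M(H2O) = 2(1.008) + 16.00 = 18.016 g/mol.
M(HNO3) = 1.008 + 14.01 + 3(16.00) = 63.018 g/mol.
n(H2O) = 132.30 g / 18.016 g/mol = 7.3435 mol.
From the equation the H2O:HNO3 mole ratio is 1:2, so n(HNO3) = 7.3435 × 2/1 = 14.687 mol.
Mass of HNO3 = 14.687 mol × 63.018 g/mol = 925.54 g.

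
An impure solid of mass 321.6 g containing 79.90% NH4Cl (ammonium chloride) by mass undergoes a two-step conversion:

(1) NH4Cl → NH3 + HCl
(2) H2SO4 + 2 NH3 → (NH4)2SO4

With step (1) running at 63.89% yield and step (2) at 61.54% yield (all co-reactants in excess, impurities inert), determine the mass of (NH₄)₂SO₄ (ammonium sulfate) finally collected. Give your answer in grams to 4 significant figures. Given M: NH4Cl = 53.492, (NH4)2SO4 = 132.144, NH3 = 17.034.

124.8 g

Pure NH4Cl = 321.6 × 0.7990 = 256.96 g.
n(NH4Cl) = 256.96 / 53.492 = 4.8037 mol.
Step 1 (NH4Cl:NH3 = 1:1): theoretical n(NH3) = 4.8037 mol; at 63.89% yield, n(NH3) = 3.0691 mol.
Step 2 (NH3:(NH4)2SO4 = 2:1): theoretical n((NH4)2SO4) = 1.5345 mol, so theoretical mass = 1.5345 × 132.144 = 202.78 g.
At 61.54% yield, actual mass of (NH4)2SO4 = 202.78 × 0.6154 = 124.79 g.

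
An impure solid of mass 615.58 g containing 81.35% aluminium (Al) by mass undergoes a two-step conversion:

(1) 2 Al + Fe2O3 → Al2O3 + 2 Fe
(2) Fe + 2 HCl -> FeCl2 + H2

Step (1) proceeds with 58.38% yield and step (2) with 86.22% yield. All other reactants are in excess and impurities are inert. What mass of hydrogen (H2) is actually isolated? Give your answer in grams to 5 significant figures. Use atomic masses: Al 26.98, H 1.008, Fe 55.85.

18.835 g

Pure Al = 615.58 × 0.8135 = 500.774 g.
M(Al) = 26.98 g/mol.
M(H2) = 2(1.008) = 2.016 g/mol.
n(Al) = 500.774 / 26.98 = 18.5609 mol.
Step 1 (Al:Fe = 2:2): theoretical n(Fe) = 18.5609 mol; at 58.38% yield, n(Fe) = 10.8359 mol.
Step 2 (Fe:H2 = 1:1): theoretical n(H2) = 10.8359 mol, so theoretical mass = 10.8359 × 2.016 = 21.8451 g.
At 86.22% yield, actual mass of H2 = 21.8451 × 0.8622 = 18.8349 g.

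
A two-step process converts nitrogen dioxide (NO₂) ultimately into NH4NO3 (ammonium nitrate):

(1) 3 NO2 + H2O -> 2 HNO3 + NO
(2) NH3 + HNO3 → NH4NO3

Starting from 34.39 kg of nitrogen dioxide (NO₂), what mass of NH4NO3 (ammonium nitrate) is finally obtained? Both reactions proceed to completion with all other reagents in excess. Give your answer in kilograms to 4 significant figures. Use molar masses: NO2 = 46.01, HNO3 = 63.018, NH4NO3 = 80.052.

39.89 kg

34.39 kg = 34390 g.
n(NO2) = 34390 / 46.01 = 747.45 mol.
Step 1 gives a 3:2 ratio of NO2 to HNO3, so n(HNO3) = 498.30 mol.
In step 2 the HNO3:NH4NO3 ratio is 1:1, so n(NH4NO3) = 498.30 mol.
Mass of NH4NO3 = 498.30 × 80.052 = 39890 g = 39.89 kg.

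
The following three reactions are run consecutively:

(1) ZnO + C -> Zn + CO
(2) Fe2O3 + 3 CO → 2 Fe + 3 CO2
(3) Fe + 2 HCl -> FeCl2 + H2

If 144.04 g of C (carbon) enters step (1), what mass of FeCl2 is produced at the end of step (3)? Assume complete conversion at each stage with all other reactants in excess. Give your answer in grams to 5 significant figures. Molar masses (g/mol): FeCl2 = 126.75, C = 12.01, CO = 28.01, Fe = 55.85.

n(C) = 144.04 / 12.01 = 11.9933 mol.
Reaction (1): C→CO ratio 1:1 ⇒ n(CO) = 11.9933 mol.
Reaction (2): CO→Fe ratio 3:2 ⇒ n(Fe) = 7.99556 mol.
Reaction (3): Fe→FeCl2 ratio 1:1 ⇒ n(FeCl2) = 7.99556 mol.
Mass of FeCl2 = 7.99556 × 126.75 = 1013.44 g.

1013.4 g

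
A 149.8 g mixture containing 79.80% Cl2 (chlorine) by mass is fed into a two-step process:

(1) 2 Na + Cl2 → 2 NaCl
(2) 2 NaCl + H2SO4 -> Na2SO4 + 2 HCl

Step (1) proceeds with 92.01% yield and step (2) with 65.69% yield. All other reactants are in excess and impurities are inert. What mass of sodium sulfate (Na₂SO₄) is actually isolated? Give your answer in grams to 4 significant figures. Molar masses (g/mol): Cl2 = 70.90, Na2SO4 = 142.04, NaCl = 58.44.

144.7 g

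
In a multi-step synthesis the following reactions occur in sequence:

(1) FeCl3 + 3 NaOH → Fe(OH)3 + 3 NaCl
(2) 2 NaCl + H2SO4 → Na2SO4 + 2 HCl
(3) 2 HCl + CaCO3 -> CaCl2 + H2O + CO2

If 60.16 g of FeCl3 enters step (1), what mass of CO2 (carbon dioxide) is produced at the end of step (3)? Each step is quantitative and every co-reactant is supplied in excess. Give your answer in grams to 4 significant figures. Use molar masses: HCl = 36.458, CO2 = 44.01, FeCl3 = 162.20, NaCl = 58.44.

24.48 g

n(FeCl3) = 60.16 / 162.20 = 0.37090 mol.
Reaction (1): FeCl3→NaCl ratio 1:3 ⇒ n(NaCl) = 1.1127 mol.
Reaction (2): NaCl→HCl ratio 2:2 ⇒ n(HCl) = 1.1127 mol.
Reaction (3): HCl→CO2 ratio 2:1 ⇒ n(CO2) = 0.55635 mol.
Mass of CO2 = 0.55635 × 44.01 = 24.485 g.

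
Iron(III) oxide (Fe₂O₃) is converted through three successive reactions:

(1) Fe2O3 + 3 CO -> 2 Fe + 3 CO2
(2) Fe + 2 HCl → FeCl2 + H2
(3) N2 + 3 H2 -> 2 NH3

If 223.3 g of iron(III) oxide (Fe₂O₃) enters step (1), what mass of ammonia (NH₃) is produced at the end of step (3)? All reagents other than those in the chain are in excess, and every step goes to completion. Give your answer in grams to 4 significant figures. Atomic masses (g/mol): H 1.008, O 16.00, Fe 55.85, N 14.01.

31.76 g

M(Fe2O3) = 2(55.85) + 3(16.00) = 159.70 g/mol.
M(NH3) = 14.01 + 3(1.008) = 17.034 g/mol.
n(Fe2O3) = 223.3 / 159.70 = 1.3982 mol.
Reaction (1): Fe2O3→Fe ratio 1:2 ⇒ n(Fe) = 2.7965 mol.
Reaction (2): Fe→H2 ratio 1:1 ⇒ n(H2) = 2.7965 mol.
Reaction (3): H2→NH3 ratio 3:2 ⇒ n(NH3) = 1.8643 mol.
Mass of NH3 = 1.8643 × 17.034 = 31.757 g.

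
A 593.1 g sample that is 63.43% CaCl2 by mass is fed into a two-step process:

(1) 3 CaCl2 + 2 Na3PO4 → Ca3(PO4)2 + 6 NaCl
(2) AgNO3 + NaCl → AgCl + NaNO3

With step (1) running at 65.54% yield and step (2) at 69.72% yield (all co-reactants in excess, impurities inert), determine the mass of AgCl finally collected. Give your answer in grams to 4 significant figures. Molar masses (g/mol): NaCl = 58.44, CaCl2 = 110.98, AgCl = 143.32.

Pure CaCl2 = 593.1 × 0.6343 = 376.20 g.
n(CaCl2) = 376.20 / 110.98 = 3.3898 mol.
Step 1 (CaCl2:NaCl = 3:6): theoretical n(NaCl) = 6.7797 mol; at 65.54% yield, n(NaCl) = 4.4434 mol.
Step 2 (NaCl:AgCl = 1:1): theoretical n(AgCl) = 4.4434 mol, so theoretical mass = 4.4434 × 143.32 = 636.83 g.
At 69.72% yield, actual mass of AgCl = 636.83 × 0.6972 = 444.00 g.

444.0 g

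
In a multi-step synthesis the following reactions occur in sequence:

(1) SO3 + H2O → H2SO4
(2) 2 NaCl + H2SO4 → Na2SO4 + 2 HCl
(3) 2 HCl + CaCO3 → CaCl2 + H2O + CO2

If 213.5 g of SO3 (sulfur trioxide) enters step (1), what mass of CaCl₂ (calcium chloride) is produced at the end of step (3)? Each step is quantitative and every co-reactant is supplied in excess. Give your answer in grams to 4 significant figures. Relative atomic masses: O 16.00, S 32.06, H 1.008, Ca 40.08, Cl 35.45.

M(SO3) = 32.06 + 3(16.00) = 80.06 g/mol.
M(CaCl2) = 40.08 + 2(35.45) = 110.98 g/mol.
n(SO3) = 213.5 / 80.06 = 2.6667 mol.
Reaction (1): SO3→H2SO4 ratio 1:1 ⇒ n(H2SO4) = 2.6667 mol.
Reaction (2): H2SO4→HCl ratio 1:2 ⇒ n(HCl) = 5.3335 mol.
Reaction (3): HCl→CaCl2 ratio 2:1 ⇒ n(CaCl2) = 2.6667 mol.
Mass of CaCl2 = 2.6667 × 110.98 = 295.96 g.

296.0 g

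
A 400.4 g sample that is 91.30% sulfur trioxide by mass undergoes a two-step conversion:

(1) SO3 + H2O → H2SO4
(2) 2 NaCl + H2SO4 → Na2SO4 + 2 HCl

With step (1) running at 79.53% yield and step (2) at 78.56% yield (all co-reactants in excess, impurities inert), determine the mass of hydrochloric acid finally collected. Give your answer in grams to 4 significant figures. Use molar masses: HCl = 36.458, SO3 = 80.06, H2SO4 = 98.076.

208.0 g

Pure SO3 = 400.4 × 0.9130 = 365.57 g.
n(SO3) = 365.57 / 80.06 = 4.5661 mol.
Step 1 (SO3:H2SO4 = 1:1): theoretical n(H2SO4) = 4.5661 mol; at 79.53% yield, n(H2SO4) = 3.6315 mol.
Step 2 (H2SO4:HCl = 1:2): theoretical n(HCl) = 7.2629 mol, so theoretical mass = 7.2629 × 36.458 = 264.79 g.
At 78.56% yield, actual mass of HCl = 264.79 × 0.7856 = 208.02 g.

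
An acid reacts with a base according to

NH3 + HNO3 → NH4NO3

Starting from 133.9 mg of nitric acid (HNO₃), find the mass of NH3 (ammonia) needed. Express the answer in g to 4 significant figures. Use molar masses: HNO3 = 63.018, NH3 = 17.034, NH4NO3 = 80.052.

Convert: 133.9 mg = 0.13390 g.
n(HNO3) = 0.13390 g / 63.018 g/mol = 0.0021248 mol.
From the equation the HNO3:NH3 mole ratio is 1:1, so n(NH3) = 0.0021248 × 1/1 = 0.0021248 mol.
Mass of NH3 = 0.0021248 mol × 17.034 g/mol = 0.036194 g.

0.03619 g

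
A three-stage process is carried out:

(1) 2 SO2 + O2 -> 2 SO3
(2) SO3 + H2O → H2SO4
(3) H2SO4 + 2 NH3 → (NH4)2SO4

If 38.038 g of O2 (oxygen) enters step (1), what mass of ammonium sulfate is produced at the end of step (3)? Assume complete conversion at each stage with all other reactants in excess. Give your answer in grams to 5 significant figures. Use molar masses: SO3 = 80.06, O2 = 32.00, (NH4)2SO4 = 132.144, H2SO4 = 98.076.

n(O2) = 38.038 / 32.00 = 1.18869 mol.
Reaction (1): O2→SO3 ratio 1:2 ⇒ n(SO3) = 2.37737 mol.
Reaction (2): SO3→H2SO4 ratio 1:1 ⇒ n(H2SO4) = 2.37737 mol.
Reaction (3): H2SO4→(NH4)2SO4 ratio 1:1 ⇒ n((NH4)2SO4) = 2.37737 mol.
Mass of (NH4)2SO4 = 2.37737 × 132.144 = 314.156 g.

314.16 g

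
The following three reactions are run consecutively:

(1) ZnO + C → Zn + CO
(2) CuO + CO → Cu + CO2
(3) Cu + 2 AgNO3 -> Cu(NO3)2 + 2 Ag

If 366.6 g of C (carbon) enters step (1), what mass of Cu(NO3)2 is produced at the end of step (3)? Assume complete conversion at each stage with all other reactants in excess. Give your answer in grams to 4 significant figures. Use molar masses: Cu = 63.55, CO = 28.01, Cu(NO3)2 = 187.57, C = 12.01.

n(C) = 366.6 / 12.01 = 30.525 mol.
Reaction (1): C→CO ratio 1:1 ⇒ n(CO) = 30.525 mol.
Reaction (2): CO→Cu ratio 1:1 ⇒ n(Cu) = 30.525 mol.
Reaction (3): Cu→Cu(NO3)2 ratio 1:1 ⇒ n(Cu(NO3)2) = 30.525 mol.
Mass of Cu(NO3)2 = 30.525 × 187.57 = 5725.5 g.

5725 g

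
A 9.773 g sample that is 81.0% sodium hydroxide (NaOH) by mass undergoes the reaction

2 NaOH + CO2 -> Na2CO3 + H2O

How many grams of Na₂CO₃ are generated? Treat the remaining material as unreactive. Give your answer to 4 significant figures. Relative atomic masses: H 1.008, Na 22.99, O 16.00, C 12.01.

10.49 g

Mass of pure NaOH = 9.773 g × 0.810 = 7.9161 g.
M(NaOH) = 22.99 + 16.00 + 1.008 = 39.998 g/mol.
M(Na2CO3) = 2(22.99) + 12.01 + 3(16.00) = 105.99 g/mol.
n(NaOH) = 7.9161 g / 39.998 g/mol = 0.19791 mol.
From the equation the NaOH:Na2CO3 mole ratio is 2:1, so n(Na2CO3) = 0.19791 × 1/2 = 0.098957 mol.
Mass of Na2CO3 = 0.098957 mol × 105.99 g/mol = 10.488 g.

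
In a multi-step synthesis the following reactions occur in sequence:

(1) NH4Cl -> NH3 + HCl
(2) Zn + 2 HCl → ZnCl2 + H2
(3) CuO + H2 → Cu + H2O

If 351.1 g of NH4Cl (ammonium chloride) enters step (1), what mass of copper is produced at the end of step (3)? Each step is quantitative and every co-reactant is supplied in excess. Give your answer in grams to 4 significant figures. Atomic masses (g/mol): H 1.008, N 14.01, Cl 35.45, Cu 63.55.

M(NH4Cl) = 14.01 + 4(1.008) + 35.45 = 53.492 g/mol.
M(Cu) = 63.55 g/mol.
n(NH4Cl) = 351.1 / 53.492 = 6.5636 mol.
Reaction (1): NH4Cl→HCl ratio 1:1 ⇒ n(HCl) = 6.5636 mol.
Reaction (2): HCl→H2 ratio 2:1 ⇒ n(H2) = 3.2818 mol.
Reaction (3): H2→Cu ratio 1:1 ⇒ n(Cu) = 3.2818 mol.
Mass of Cu = 3.2818 × 63.55 = 208.56 g.

208.6 g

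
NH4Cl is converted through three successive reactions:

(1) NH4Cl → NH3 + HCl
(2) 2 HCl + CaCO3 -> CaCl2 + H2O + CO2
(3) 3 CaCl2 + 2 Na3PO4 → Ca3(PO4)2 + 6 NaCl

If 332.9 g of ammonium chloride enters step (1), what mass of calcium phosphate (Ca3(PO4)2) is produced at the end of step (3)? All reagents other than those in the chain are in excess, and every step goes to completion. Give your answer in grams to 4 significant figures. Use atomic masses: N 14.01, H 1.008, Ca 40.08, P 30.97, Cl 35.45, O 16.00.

M(NH4Cl) = 14.01 + 4(1.008) + 35.45 = 53.492 g/mol.
M(Ca3(PO4)2) = 3(40.08) + 2(30.97) + 8(16.00) = 310.18 g/mol.
n(NH4Cl) = 332.9 / 53.492 = 6.2234 mol.
Reaction (1): NH4Cl→HCl ratio 1:1 ⇒ n(HCl) = 6.2234 mol.
Reaction (2): HCl→CaCl2 ratio 2:1 ⇒ n(CaCl2) = 3.1117 mol.
Reaction (3): CaCl2→Ca3(PO4)2 ratio 3:1 ⇒ n(Ca3(PO4)2) = 1.0372 mol.
Mass of Ca3(PO4)2 = 1.0372 × 310.18 = 321.73 g.

321.7 g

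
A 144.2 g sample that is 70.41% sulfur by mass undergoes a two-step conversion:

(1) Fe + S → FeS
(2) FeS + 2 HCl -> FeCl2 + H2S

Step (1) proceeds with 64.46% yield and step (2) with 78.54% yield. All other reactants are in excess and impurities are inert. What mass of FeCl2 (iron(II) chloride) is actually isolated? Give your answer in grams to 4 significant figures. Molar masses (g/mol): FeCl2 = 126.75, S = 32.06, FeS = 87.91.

Pure S = 144.2 × 0.7041 = 101.53 g.
n(S) = 101.53 / 32.06 = 3.1669 mol.
Step 1 (S:FeS = 1:1): theoretical n(FeS) = 3.1669 mol; at 64.46% yield, n(FeS) = 2.0414 mol.
Step 2 (FeS:FeCl2 = 1:1): theoretical n(FeCl2) = 2.0414 mol, so theoretical mass = 2.0414 × 126.75 = 258.75 g.
At 78.54% yield, actual mass of FeCl2 = 258.75 × 0.7854 = 203.22 g.

203.2 g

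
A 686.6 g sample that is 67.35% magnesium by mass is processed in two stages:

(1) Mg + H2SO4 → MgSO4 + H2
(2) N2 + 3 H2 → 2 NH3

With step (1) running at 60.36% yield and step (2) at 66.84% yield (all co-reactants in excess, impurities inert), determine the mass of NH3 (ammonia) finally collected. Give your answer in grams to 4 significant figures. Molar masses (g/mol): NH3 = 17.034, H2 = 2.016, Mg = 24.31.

87.15 g

Pure Mg = 686.6 × 0.6735 = 462.43 g.
n(Mg) = 462.43 / 24.31 = 19.022 mol.
Step 1 (Mg:H2 = 1:1): theoretical n(H2) = 19.022 mol; at 60.36% yield, n(H2) = 11.482 mol.
Step 2 (H2:NH3 = 3:2): theoretical n(NH3) = 7.6545 mol, so theoretical mass = 7.6545 × 17.034 = 130.39 g.
At 66.84% yield, actual mass of NH3 = 130.39 × 0.6684 = 87.150 g.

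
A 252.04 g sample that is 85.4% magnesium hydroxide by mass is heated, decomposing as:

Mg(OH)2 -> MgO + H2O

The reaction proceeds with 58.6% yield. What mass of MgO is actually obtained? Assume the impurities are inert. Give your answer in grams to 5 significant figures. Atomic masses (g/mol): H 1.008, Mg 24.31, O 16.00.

87.172 g

Pure Mg(OH)2 available = 252.04 g × 0.854 = 215.242 g.
M(Mg(OH)2) = 24.31 + 2(16.00) + 2(1.008) = 58.326 g/mol.
M(MgO) = 24.31 + 16.00 = 40.31 g/mol.
n(Mg(OH)2) = 215.242 g / 58.326 g/mol = 3.69033 mol.
From the equation the Mg(OH)2:MgO mole ratio is 1:1, so n(MgO) = 3.69033 × 1/1 = 3.69033 mol.
Mass of MgO = 3.69033 mol × 40.31 g/mol = 148.757 g.
Actual mass collected = 148.757 g × 0.586 = 87.1717 g.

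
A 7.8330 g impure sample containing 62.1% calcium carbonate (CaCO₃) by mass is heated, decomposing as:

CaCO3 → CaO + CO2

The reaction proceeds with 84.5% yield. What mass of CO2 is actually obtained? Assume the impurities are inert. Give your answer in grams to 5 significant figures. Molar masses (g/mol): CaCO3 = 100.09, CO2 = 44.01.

Pure CaCO3 available = 7.8330 g × 0.621 = 4.86429 g.
n(CaCO3) = 4.86429 g / 100.09 g/mol = 0.0485992 mol.
From the equation the CaCO3:CO2 mole ratio is 1:1, so n(CO2) = 0.0485992 × 1/1 = 0.0485992 mol.
Mass of CO2 = 0.0485992 mol × 44.01 g/mol = 2.13885 g.
Actual mass collected = 2.13885 g × 0.845 = 1.80733 g.

1.8073 g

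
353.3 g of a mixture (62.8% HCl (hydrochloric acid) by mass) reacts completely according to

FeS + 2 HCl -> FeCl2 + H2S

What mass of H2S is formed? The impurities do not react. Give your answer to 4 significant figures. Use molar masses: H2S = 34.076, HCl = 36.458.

Mass of pure HCl = 353.3 g × 0.628 = 221.87 g.
n(HCl) = 221.87 g / 36.458 g/mol = 6.0857 mol.
From the equation the HCl:H2S mole ratio is 2:1, so n(H2S) = 6.0857 × 1/2 = 3.0428 mol.
Mass of H2S = 3.0428 mol × 34.076 g/mol = 103.69 g.

103.7 g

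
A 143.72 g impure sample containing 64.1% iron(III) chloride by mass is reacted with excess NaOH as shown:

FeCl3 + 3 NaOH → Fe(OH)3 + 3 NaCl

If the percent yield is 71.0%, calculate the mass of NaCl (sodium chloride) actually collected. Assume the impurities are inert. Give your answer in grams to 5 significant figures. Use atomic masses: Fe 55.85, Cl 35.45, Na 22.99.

Pure FeCl3 available = 143.72 g × 0.641 = 92.1245 g.
M(FeCl3) = 55.85 + 3(35.45) = 162.20 g/mol.
M(NaCl) = 22.99 + 35.45 = 58.44 g/mol.
n(FeCl3) = 92.1245 g / 162.20 g/mol = 0.567969 mol.
From the equation the FeCl3:NaCl mole ratio is 1:3, so n(NaCl) = 0.567969 × 3/1 = 1.70391 mol.
Mass of NaCl = 1.70391 mol × 58.44 g/mol = 99.5763 g.
Actual mass collected = 99.5763 g × 0.710 = 70.6992 g.

70.699 g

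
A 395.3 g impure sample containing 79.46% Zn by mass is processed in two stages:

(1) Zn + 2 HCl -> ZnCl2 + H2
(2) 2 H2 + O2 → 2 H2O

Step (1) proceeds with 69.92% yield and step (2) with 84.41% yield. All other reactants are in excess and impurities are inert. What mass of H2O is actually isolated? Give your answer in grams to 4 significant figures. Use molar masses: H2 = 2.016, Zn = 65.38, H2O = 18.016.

51.08 g

Pure Zn = 395.3 × 0.7946 = 314.11 g.
n(Zn) = 314.11 / 65.38 = 4.8043 mol.
Step 1 (Zn:H2 = 1:1): theoretical n(H2) = 4.8043 mol; at 69.92% yield, n(H2) = 3.3592 mol.
Step 2 (H2:H2O = 2:2): theoretical n(H2O) = 3.3592 mol, so theoretical mass = 3.3592 × 18.016 = 60.519 g.
At 84.41% yield, actual mass of H2O = 60.519 × 0.8441 = 51.084 g.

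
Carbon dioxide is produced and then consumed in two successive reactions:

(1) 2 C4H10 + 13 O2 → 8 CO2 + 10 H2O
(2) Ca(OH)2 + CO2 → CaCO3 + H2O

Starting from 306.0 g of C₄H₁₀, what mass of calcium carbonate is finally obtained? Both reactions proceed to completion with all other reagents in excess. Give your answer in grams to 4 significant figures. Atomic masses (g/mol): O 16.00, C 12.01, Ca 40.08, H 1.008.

2108 g

M(C4H10) = 4(12.01) + 10(1.008) = 58.12 g/mol.
M(CaCO3) = 40.08 + 12.01 + 3(16.00) = 100.09 g/mol.
n(C4H10) = 306.00 / 58.12 = 5.2650 mol.
Step 1 gives a 2:8 ratio of C4H10 to CO2, so n(CO2) = 21.060 mol.
In step 2 the CO2:CaCO3 ratio is 1:1, so n(CaCO3) = 21.060 mol.
Mass of CaCO3 = 21.060 × 100.09 = 2107.9 g.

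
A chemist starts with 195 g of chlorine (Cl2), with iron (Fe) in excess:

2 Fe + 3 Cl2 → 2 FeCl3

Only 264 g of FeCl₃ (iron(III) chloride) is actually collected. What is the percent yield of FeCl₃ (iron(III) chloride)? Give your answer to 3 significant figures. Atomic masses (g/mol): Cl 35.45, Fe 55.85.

88.8 %

M(Cl2) = 2(35.45) = 70.90 g/mol.
M(FeCl3) = 55.85 + 3(35.45) = 162.20 g/mol.
n(Cl2) = 195.0 g / 70.90 g/mol = 2.750 mol.
From the equation the Cl2:FeCl3 mole ratio is 3:2, so n(FeCl3) = 2.750 × 2/3 = 1.834 mol.
Mass of FeCl3 = 1.834 mol × 162.20 g/mol = 297.4 g.
This is the theoretical yield. Percent yield = 264 g / 297.4 g × 100% = 88.77%.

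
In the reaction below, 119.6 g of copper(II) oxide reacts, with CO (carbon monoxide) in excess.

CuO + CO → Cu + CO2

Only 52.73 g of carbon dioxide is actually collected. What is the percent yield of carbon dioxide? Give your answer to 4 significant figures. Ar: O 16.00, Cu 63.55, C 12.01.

79.69 %

M(CuO) = 63.55 + 16.00 = 79.55 g/mol.
M(CO2) = 12.01 + 2(16.00) = 44.01 g/mol.
n(CuO) = 119.60 g / 79.55 g/mol = 1.5035 mol.
From the equation the CuO:CO2 mole ratio is 1:1, so n(CO2) = 1.5035 × 1/1 = 1.5035 mol.
Mass of CO2 = 1.5035 mol × 44.01 g/mol = 66.167 g.
This is the theoretical yield. Percent yield = 52.73 g / 66.167 g × 100% = 79.692%.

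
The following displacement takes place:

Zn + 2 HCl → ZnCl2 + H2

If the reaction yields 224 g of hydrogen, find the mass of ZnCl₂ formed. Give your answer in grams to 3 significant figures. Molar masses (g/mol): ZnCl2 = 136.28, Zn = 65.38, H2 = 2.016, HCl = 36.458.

15100 g

n(H2) = 224.0 g / 2.016 g/mol = 111.1 mol.
From the equation the H2:ZnCl2 mole ratio is 1:1, so n(ZnCl2) = 111.1 × 1/1 = 111.1 mol.
Mass of ZnCl2 = 111.1 mol × 136.28 g/mol = 15140 g.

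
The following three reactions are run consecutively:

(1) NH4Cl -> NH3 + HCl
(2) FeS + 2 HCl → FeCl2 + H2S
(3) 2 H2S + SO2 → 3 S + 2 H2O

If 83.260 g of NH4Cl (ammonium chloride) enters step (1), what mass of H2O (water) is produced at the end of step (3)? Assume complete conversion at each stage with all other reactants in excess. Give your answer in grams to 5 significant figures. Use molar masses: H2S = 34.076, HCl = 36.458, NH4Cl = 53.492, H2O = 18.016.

14.021 g

n(NH4Cl) = 83.260 / 53.492 = 1.55649 mol.
Reaction (1): NH4Cl→HCl ratio 1:1 ⇒ n(HCl) = 1.55649 mol.
Reaction (2): HCl→H2S ratio 2:1 ⇒ n(H2S) = 0.778247 mol.
Reaction (3): H2S→H2O ratio 2:2 ⇒ n(H2O) = 0.778247 mol.
Mass of H2O = 0.778247 × 18.016 = 14.0209 g.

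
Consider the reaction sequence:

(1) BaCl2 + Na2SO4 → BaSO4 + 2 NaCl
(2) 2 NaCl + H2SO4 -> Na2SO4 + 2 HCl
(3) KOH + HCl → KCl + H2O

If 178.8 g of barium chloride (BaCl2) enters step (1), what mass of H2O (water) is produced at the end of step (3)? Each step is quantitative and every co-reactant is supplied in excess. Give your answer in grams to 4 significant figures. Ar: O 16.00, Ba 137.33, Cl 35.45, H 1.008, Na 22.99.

30.94 g

M(BaCl2) = 137.33 + 2(35.45) = 208.23 g/mol.
M(H2O) = 2(1.008) + 16.00 = 18.016 g/mol.
n(BaCl2) = 178.8 / 208.23 = 0.85867 mol.
Reaction (1): BaCl2→NaCl ratio 1:2 ⇒ n(NaCl) = 1.7173 mol.
Reaction (2): NaCl→HCl ratio 2:2 ⇒ n(HCl) = 1.7173 mol.
Reaction (3): HCl→H2O ratio 1:1 ⇒ n(H2O) = 1.7173 mol.
Mass of H2O = 1.7173 × 18.016 = 30.939 g.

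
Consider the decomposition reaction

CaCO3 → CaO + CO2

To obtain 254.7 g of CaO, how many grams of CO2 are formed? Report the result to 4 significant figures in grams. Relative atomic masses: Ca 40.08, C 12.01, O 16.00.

199.9 g

M(CaO) = 40.08 + 16.00 = 56.08 g/mol.
M(CO2) = 12.01 + 2(16.00) = 44.01 g/mol.
n(CaO) = 254.70 g / 56.08 g/mol = 4.5417 mol.
From the equation the CaO:CO2 mole ratio is 1:1, so n(CO2) = 4.5417 × 1/1 = 4.5417 mol.
Mass of CO2 = 4.5417 mol × 44.01 g/mol = 199.88 g.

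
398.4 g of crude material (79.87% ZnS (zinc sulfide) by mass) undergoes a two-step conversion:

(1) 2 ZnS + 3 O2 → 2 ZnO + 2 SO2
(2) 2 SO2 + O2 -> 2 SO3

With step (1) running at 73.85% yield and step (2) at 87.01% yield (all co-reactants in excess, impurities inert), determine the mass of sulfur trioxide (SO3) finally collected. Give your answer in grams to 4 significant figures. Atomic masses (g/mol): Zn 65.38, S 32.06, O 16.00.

168.0 g

Pure ZnS = 398.4 × 0.7987 = 318.20 g.
M(ZnS) = 65.38 + 32.06 = 97.44 g/mol.
M(SO3) = 32.06 + 3(16.00) = 80.06 g/mol.
n(ZnS) = 318.20 / 97.44 = 3.2656 mol.
Step 1 (ZnS:SO2 = 2:2): theoretical n(SO2) = 3.2656 mol; at 73.85% yield, n(SO2) = 2.4117 mol.
Step 2 (SO2:SO3 = 2:2): theoretical n(SO3) = 2.4117 mol, so theoretical mass = 2.4117 × 80.06 = 193.08 g.
At 87.01% yield, actual mass of SO3 = 193.08 × 0.8701 = 168.00 g.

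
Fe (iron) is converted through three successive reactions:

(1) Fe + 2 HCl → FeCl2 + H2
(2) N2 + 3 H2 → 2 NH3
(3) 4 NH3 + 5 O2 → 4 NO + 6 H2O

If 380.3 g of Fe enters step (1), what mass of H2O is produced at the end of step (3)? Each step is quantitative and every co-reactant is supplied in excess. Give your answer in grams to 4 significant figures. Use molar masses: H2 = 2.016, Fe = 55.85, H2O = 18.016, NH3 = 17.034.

122.7 g

n(Fe) = 380.3 / 55.85 = 6.8093 mol.
Reaction (1): Fe→H2 ratio 1:1 ⇒ n(H2) = 6.8093 mol.
Reaction (2): H2→NH3 ratio 3:2 ⇒ n(NH3) = 4.5395 mol.
Reaction (3): NH3→H2O ratio 4:6 ⇒ n(H2O) = 6.8093 mol.
Mass of H2O = 6.8093 × 18.016 = 122.68 g.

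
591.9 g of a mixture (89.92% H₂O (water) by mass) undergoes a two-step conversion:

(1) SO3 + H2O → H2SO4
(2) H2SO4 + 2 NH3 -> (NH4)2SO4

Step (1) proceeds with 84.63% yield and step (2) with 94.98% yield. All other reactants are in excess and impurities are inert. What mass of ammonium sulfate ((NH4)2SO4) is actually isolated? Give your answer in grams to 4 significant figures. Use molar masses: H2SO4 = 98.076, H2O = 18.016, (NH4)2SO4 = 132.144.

Pure H2O = 591.9 × 0.8992 = 532.24 g.
n(H2O) = 532.24 / 18.016 = 29.542 mol.
Step 1 (H2O:H2SO4 = 1:1): theoretical n(H2SO4) = 29.542 mol; at 84.63% yield, n(H2SO4) = 25.002 mol.
Step 2 (H2SO4:(NH4)2SO4 = 1:1): theoretical n((NH4)2SO4) = 25.002 mol, so theoretical mass = 25.002 × 132.144 = 3303.8 g.
At 94.98% yield, actual mass of (NH4)2SO4 = 3303.8 × 0.9498 = 3138.0 g.

3138 g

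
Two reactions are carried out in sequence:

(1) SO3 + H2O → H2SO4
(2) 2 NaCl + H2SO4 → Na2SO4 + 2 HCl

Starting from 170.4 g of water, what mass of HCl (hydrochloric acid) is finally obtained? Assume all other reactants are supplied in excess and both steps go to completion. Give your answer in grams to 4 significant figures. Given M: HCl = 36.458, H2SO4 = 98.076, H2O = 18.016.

689.7 g

n(H2O) = 170.40 / 18.016 = 9.4583 mol.
Step 1 gives a 1:1 ratio of H2O to H2SO4, so n(H2SO4) = 9.4583 mol.
In step 2 the H2SO4:HCl ratio is 1:2, so n(HCl) = 18.917 mol.
Mass of HCl = 18.917 × 36.458 = 689.66 g.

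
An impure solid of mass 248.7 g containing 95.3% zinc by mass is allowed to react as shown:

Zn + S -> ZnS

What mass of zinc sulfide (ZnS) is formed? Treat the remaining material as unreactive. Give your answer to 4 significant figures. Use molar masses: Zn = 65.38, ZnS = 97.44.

Mass of pure Zn = 248.7 g × 0.953 = 237.01 g.
n(Zn) = 237.01 g / 65.38 g/mol = 3.6251 mol.
From the equation the Zn:ZnS mole ratio is 1:1, so n(ZnS) = 3.6251 × 1/1 = 3.6251 mol.
Mass of ZnS = 3.6251 mol × 97.44 g/mol = 353.23 g.

353.2 g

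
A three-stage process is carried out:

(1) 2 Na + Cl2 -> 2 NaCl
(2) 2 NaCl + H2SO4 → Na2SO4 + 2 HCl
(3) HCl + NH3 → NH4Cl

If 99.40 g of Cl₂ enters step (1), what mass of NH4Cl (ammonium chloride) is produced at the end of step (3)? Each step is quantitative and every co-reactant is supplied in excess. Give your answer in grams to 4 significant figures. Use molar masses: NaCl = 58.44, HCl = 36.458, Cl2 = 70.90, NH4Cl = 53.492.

150.0 g

n(Cl2) = 99.40 / 70.90 = 1.4020 mol.
Reaction (1): Cl2→NaCl ratio 1:2 ⇒ n(NaCl) = 2.8039 mol.
Reaction (2): NaCl→HCl ratio 2:2 ⇒ n(HCl) = 2.8039 mol.
Reaction (3): HCl→NH4Cl ratio 1:1 ⇒ n(NH4Cl) = 2.8039 mol.
Mass of NH4Cl = 2.8039 × 53.492 = 149.99 g.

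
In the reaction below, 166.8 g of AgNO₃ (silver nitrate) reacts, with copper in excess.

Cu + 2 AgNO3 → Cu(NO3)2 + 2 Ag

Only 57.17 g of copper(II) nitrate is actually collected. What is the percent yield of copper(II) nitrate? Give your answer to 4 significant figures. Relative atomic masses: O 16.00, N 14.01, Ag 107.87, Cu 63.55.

M(AgNO3) = 107.87 + 14.01 + 3(16.00) = 169.88 g/mol.
M(Cu(NO3)2) = 63.55 + 2(14.01) + 6(16.00) = 187.57 g/mol.
n(AgNO3) = 166.80 g / 169.88 g/mol = 0.98187 mol.
From the equation the AgNO3:Cu(NO3)2 mole ratio is 2:1, so n(Cu(NO3)2) = 0.98187 × 1/2 = 0.49093 mol.
Mass of Cu(NO3)2 = 0.49093 mol × 187.57 g/mol = 92.085 g.
This is the theoretical yield. Percent yield = 57.17 g / 92.085 g × 100% = 62.084%.

62.08 %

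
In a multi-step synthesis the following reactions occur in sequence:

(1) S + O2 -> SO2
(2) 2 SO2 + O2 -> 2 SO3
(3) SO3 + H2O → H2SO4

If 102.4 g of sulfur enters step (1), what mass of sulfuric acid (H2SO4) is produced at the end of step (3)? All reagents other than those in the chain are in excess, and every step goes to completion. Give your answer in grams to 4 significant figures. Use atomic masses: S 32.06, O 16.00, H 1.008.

M(S) = 32.06 g/mol.
M(H2SO4) = 2(1.008) + 32.06 + 4(16.00) = 98.076 g/mol.
n(S) = 102.4 / 32.06 = 3.1940 mol.
Reaction (1): S→SO2 ratio 1:1 ⇒ n(SO2) = 3.1940 mol.
Reaction (2): SO2→SO3 ratio 2:2 ⇒ n(SO3) = 3.1940 mol.
Reaction (3): SO3→H2SO4 ratio 1:1 ⇒ n(H2SO4) = 3.1940 mol.
Mass of H2SO4 = 3.1940 × 98.076 = 313.26 g.

313.3 g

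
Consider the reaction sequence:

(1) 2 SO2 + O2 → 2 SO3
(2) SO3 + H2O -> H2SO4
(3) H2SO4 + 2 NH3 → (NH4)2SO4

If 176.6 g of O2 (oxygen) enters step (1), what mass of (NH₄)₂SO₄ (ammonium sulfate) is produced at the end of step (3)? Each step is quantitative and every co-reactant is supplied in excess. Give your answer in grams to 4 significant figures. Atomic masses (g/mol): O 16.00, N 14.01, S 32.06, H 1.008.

M(O2) = 2(16.00) = 32.00 g/mol.
M((NH4)2SO4) = 2(14.01) + 8(1.008) + 32.06 + 4(16.00) = 132.144 g/mol.
n(O2) = 176.6 / 32.00 = 5.5187 mol.
Reaction (1): O2→SO3 ratio 1:2 ⇒ n(SO3) = 11.037 mol.
Reaction (2): SO3→H2SO4 ratio 1:1 ⇒ n(H2SO4) = 11.037 mol.
Reaction (3): H2SO4→(NH4)2SO4 ratio 1:1 ⇒ n((NH4)2SO4) = 11.037 mol.
Mass of (NH4)2SO4 = 11.037 × 132.144 = 1458.5 g.

1459 g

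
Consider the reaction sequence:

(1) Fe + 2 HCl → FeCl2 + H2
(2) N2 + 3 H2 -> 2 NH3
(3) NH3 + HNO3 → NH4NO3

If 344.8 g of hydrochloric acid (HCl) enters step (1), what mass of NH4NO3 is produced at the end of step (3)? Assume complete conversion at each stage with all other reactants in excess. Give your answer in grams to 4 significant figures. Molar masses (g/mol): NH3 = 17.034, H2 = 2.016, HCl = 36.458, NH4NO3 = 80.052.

252.4 g

n(HCl) = 344.8 / 36.458 = 9.4575 mol.
Reaction (1): HCl→H2 ratio 2:1 ⇒ n(H2) = 4.7287 mol.
Reaction (2): H2→NH3 ratio 3:2 ⇒ n(NH3) = 3.1525 mol.
Reaction (3): NH3→NH4NO3 ratio 1:1 ⇒ n(NH4NO3) = 3.1525 mol.
Mass of NH4NO3 = 3.1525 × 80.052 = 252.36 g.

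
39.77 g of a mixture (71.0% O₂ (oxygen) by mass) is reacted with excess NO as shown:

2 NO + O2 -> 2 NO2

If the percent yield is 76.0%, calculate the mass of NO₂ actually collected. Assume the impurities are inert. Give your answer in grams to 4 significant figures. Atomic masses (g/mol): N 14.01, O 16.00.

61.71 g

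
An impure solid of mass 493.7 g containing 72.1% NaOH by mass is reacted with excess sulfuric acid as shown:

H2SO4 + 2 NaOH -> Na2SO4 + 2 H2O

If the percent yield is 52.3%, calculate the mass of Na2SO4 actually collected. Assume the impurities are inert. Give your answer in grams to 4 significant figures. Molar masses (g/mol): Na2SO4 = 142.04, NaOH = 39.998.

Pure NaOH available = 493.7 g × 0.721 = 355.96 g.
n(NaOH) = 355.96 g / 39.998 g/mol = 8.8994 mol.
From the equation the NaOH:Na2SO4 mole ratio is 2:1, so n(Na2SO4) = 8.8994 × 1/2 = 4.4497 mol.
Mass of Na2SO4 = 4.4497 mol × 142.04 g/mol = 632.03 g.
Actual mass collected = 632.03 g × 0.523 = 330.55 g.

330.6 g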